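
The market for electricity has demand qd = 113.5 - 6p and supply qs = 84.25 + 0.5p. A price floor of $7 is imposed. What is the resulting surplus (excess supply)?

Equilibrium price would be p* = 4.5, so the floor at 7 binds.
At p = 7: qd = 71.5, qs = 87.75.
Surplus = 87.75 − 71.5 = 16.25.

Surplus = 16.25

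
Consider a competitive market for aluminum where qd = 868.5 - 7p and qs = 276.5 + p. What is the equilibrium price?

p* = 74

Set qd = qs: 868.5 - 7p = 276.5 + p.
592 = 8p, so p* = 74.
q* = 868.5 − 7(74) = 350.5.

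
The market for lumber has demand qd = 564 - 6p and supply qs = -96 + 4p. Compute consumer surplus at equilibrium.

Equilibrium: 564 - 6p = -96 + 4p gives p* = 66, q* = 168.
Demand choke price (qd = 0): p = 94.
CS = ½(94 − 66)(168) = 2352.

Consumer surplus = 2352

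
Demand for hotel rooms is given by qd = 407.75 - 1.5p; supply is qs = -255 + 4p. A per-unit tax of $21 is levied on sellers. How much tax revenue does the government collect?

Tax revenue = 47145/11

Pre-tax equilibrium: p* = 120.5, q* = 227.
Tax on sellers shifts supply to qs = -255 + 4(p − 21) = -339 + 4p.
407.75 - 1.5p = -339 + 4p gives buyer price pb = 2987/22; sellers receive ps = 2987/22 − 21 = 2525/22.
New quantity: q = 407.75 − 1.5(2987/22) = 2245/11.
Revenue = 21 × 2245/11 = 47145/11.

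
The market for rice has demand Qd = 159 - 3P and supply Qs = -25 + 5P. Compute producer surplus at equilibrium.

Equilibrium: 159 - 3P = -25 + 5P gives P* = 23, Q* = 90.
Supply starts at P = 5 (where Qs = 0).
PS = ½(23 − 5)(90) = 810.

Producer surplus = 810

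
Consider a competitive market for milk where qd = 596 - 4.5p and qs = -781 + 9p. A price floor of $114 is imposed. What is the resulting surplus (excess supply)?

Surplus = 162

Equilibrium price would be p* = 102, so the floor at 114 binds.
At p = 114: qd = 83, qs = 245.
Surplus = 245 − 83 = 162.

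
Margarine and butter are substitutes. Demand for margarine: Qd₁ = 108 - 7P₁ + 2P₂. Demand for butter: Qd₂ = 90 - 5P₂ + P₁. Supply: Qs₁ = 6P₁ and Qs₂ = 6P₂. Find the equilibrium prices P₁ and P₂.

Market 1: 108 - 7P₁ + 2P₂ = 6P₁ → 13P₁ - 2P₂ = 108.
Market 2: 11P₂ - P₁ = 90.
Eliminating P₂: 11×(1) + 2×(2) gives 141P₁ = 1368, so P₁ = 456/47.
Back-substitute into (2): P₂ = (90 + 1×456/47) / 11 = 426/47.

P₁ = 456/47, P₂ = 426/47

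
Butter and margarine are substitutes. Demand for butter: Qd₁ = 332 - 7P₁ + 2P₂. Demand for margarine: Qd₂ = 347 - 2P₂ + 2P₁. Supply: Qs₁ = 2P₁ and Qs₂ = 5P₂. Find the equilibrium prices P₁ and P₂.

Market 1: 332 - 7P₁ + 2P₂ = 2P₁ → 9P₁ - 2P₂ = 332.
Market 2: 7P₂ - 2P₁ = 347.
Eliminating P₂: 7×(1) + 2×(2) gives 59P₁ = 3018, so P₁ = 3018/59.
Back-substitute into (2): P₂ = (347 + 2×3018/59) / 7 = 3787/59.

P₁ = 3018/59, P₂ = 3787/59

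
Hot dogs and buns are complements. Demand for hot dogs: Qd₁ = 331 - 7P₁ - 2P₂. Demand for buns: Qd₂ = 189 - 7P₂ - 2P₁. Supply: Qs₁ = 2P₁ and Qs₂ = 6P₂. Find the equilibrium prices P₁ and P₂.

P₁ = 3925/113, P₂ = 1039/113

Market 1: 331 - 7P₁ - 2P₂ = 2P₁ → 9P₁ + 2P₂ = 331.
Market 2: 13P₂ + 2P₁ = 189.
Eliminating P₂: 13×(1) − 2×(2) gives 113P₁ = 3925, so P₁ = 3925/113.
Back-substitute into (2): P₂ = (189 − 2×3925/113) / 13 = 1039/113.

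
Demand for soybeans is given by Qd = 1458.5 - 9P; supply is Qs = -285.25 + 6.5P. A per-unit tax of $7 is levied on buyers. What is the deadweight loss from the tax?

Pre-tax equilibrium: P* = 112.5, Q* = 446.
Tax on buyers shifts demand to Qd = 1458.5 − 9(P + 7) = 1395.5 - 9P.
1395.5 - 9P = -285.25 + 6.5P gives seller price Ps = 6723/62; buyers pay Pb = 6723/62 + 7 = 7157/62.
New quantity: Q = 1458.5 − 9(7157/62) = 13007/31.
DWL = ½ × 7 × (446 − 13007/31) = 5733/62.

Deadweight loss = 5733/62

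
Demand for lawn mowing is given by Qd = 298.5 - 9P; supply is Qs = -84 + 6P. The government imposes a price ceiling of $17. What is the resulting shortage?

Equilibrium price would be P* = 25.5, so the ceiling at 17 binds.
At P = 17: Qd = 298.5 − 9(17) = 145.5, Qs = -84 + 6(17) = 18.
Shortage = 145.5 − 18 = 127.5.

Shortage = 127.5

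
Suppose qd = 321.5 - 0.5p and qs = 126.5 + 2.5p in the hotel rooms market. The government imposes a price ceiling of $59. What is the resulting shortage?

Equilibrium price would be p* = 65, so the ceiling at 59 binds.
At p = 59: qd = 321.5 − 0.5(59) = 292, qs = 126.5 + 2.5(59) = 274.
Shortage = 292 − 274 = 18.

Shortage = 18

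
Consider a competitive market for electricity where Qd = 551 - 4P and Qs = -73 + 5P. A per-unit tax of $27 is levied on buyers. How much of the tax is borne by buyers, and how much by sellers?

Buyers bear $15, sellers bear $12

Pre-tax equilibrium: P* = 208/3, Q* = 821/3.
Tax on buyers shifts demand to Qd = 551 − 4(P + 27) = 443 - 4P.
443 - 4P = -73 + 5P gives seller price Ps = 172/3; buyers pay Pb = 172/3 + 27 = 253/3.
New quantity: Q = 551 − 4(253/3) = 641/3.
Buyer burden = 253/3 − 208/3 = 15; seller burden = 208/3 − 172/3 = 12.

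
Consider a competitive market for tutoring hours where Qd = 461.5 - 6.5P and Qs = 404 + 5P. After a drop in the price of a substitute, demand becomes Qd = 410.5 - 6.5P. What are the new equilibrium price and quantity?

P' = 13/23, Q' = 9357/23

Original equilibrium: P* = 5, Q* = 429.
New equilibrium: 410.5 - 6.5P = 404 + 5P, so 6.5 = 11.5P and P' = 13/23; Q' = 410.5 − 6.5(13/23) = 9357/23.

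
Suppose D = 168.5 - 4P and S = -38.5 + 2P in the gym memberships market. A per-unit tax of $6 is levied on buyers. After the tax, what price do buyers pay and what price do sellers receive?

Buyers pay $36.5, sellers receive $30.5

Pre-tax equilibrium: P* = 34.5, Q* = 30.5.
Tax on buyers shifts demand to D = 168.5 − 4(P + 6) = 144.5 - 4P.
144.5 - 4P = -38.5 + 2P gives seller price Ps = 30.5; buyers pay Pb = 30.5 + 6 = 36.5.
New quantity: Q = 168.5 − 4(36.5) = 22.5.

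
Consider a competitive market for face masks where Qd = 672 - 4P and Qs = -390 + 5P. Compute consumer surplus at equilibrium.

Equilibrium: 672 - 4P = -390 + 5P gives P* = 118, Q* = 200.
Demand choke price (Qd = 0): P = 168.
CS = ½(168 − 118)(200) = 5000.

Consumer surplus = 5000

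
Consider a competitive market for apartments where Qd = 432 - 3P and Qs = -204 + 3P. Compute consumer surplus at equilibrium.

Equilibrium: 432 - 3P = -204 + 3P gives P* = 106, Q* = 114.
Demand choke price (Qd = 0): P = 144.
CS = ½(144 − 106)(114) = 2166.

Consumer surplus = 2166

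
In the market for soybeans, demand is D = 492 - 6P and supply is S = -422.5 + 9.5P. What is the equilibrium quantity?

Set D = S: 492 - 6P = -422.5 + 9.5P.
914.5 = 15.5P, so P* = 59.
Q* = 492 − 6(59) = 138.

Q* = 138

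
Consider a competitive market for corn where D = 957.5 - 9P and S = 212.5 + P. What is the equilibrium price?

P* = 74.5

Set D = S: 957.5 - 9P = 212.5 + P.
745 = 10P, so P* = 74.5.
Q* = 957.5 − 9(74.5) = 287.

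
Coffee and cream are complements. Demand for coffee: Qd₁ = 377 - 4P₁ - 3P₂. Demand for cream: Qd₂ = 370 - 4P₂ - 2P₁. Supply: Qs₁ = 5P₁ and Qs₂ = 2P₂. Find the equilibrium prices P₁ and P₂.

Market 1: 377 - 4P₁ - 3P₂ = 5P₁ → 9P₁ + 3P₂ = 377.
Market 2: 6P₂ + 2P₁ = 370.
Eliminating P₂: 6×(1) − 3×(2) gives 48P₁ = 1152, so P₁ = 24.
Back-substitute into (2): P₂ = (370 − 2×24) / 6 = 161/3.

P₁ = 24, P₂ = 161/3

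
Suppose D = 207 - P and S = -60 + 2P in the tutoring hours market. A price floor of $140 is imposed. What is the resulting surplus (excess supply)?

Surplus = 153

Equilibrium price would be P* = 89, so the floor at 140 binds.
At P = 140: D = 67, S = 220.
Surplus = 220 − 67 = 153.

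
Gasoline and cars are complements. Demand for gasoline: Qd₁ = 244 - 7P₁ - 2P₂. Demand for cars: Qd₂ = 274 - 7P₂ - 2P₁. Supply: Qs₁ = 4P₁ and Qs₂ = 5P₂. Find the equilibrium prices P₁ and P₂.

P₁ = 18.59375, P₂ = 19.734375

Market 1: 244 - 7P₁ - 2P₂ = 4P₁ → 11P₁ + 2P₂ = 244.
Market 2: 12P₂ + 2P₁ = 274.
Eliminating P₂: 12×(1) − 2×(2) gives 128P₁ = 2380, so P₁ = 18.59375.
Back-substitute into (2): P₂ = (274 − 2×18.59375) / 12 = 19.734375.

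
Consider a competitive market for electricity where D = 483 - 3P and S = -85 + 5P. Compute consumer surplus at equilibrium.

Consumer surplus = 12150

Equilibrium: 483 - 3P = -85 + 5P gives P* = 71, Q* = 270.
Demand choke price (D = 0): P = 161.
CS = ½(161 − 71)(270) = 12150.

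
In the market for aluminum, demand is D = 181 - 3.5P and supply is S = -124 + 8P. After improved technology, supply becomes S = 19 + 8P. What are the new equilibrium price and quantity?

Original equilibrium: P* = 610/23, Q* = 2028/23.
New equilibrium: 181 - 3.5P = 19 + 8P, so 162 = 11.5P and P' = 324/23; Q' = 181 − 3.5(324/23) = 3029/23.

P' = 324/23, Q' = 3029/23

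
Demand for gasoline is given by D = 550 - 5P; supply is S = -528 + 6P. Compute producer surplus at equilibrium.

Equilibrium: 550 - 5P = -528 + 6P gives P* = 98, Q* = 60.
Supply starts at P = 88 (where S = 0).
PS = ½(98 − 88)(60) = 300.

Producer surplus = 300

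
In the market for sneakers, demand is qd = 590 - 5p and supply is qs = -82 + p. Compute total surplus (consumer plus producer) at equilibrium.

Total surplus = 540

Equilibrium: 590 - 5p = -82 + p gives p* = 112, q* = 30.
Demand choke price: p = 118; supply starts at p = 82.
CS = ½(118 − 112)(30) = 90; PS = ½(112 − 82)(30) = 450.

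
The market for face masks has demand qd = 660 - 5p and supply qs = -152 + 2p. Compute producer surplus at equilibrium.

Producer surplus = 1600

Equilibrium: 660 - 5p = -152 + 2p gives p* = 116, q* = 80.
Supply starts at p = 76 (where qs = 0).
PS = ½(116 − 76)(80) = 1600.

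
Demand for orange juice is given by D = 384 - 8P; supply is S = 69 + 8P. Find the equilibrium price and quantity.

P* = 19.6875, Q* = 226.5

Set D = S: 384 - 8P = 69 + 8P.
315 = 16P, so P* = 19.6875.
Q* = 384 − 8(19.6875) = 226.5.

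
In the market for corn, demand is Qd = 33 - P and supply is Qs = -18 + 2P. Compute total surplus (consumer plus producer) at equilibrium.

Total surplus = 192

Equilibrium: 33 - P = -18 + 2P gives P* = 17, Q* = 16.
Demand choke price: P = 33; supply starts at P = 9.
CS = ½(33 − 17)(16) = 128; PS = ½(17 − 9)(16) = 64.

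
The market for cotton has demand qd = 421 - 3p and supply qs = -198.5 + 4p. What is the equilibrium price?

Set qd = qs: 421 - 3p = -198.5 + 4p.
619.5 = 7p, so p* = 88.5.
q* = 421 − 3(88.5) = 155.5.

p* = 88.5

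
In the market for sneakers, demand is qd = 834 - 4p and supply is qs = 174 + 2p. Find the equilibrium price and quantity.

Set qd = qs: 834 - 4p = 174 + 2p.
660 = 6p, so p* = 110.
q* = 834 − 4(110) = 394.

p* = 110, q* = 394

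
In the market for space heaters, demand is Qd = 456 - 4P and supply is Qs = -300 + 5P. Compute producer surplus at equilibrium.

Producer surplus = 1440

Equilibrium: 456 - 4P = -300 + 5P gives P* = 84, Q* = 120.
Supply starts at P = 60 (where Qs = 0).
PS = ½(84 − 60)(120) = 1440.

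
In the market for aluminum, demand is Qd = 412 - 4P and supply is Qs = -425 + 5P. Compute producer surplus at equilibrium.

Producer surplus = 160

Equilibrium: 412 - 4P = -425 + 5P gives P* = 93, Q* = 40.
Supply starts at P = 85 (where Qs = 0).
PS = ½(93 − 85)(40) = 160.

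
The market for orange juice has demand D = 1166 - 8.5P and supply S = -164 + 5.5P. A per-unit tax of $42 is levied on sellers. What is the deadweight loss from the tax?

Deadweight loss = 2945.25

Pre-tax equilibrium: P* = 95, Q* = 358.5.
Tax on sellers shifts supply to S = -164 + 5.5(P − 42) = -395 + 5.5P.
1166 - 8.5P = -395 + 5.5P gives buyer price Pb = 111.5; sellers receive Ps = 111.5 − 42 = 69.5.
New quantity: Q = 1166 − 8.5(111.5) = 218.25.
DWL = ½ × 42 × (358.5 − 218.25) = 2945.25.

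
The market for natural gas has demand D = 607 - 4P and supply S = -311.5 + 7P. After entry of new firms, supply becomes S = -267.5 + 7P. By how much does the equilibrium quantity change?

ΔQ = 16

Original equilibrium: P* = 83.5, Q* = 273.
New equilibrium: 607 - 4P = -267.5 + 7P, so 874.5 = 11P and P' = 79.5; Q' = 607 − 4(79.5) = 289.
Change in quantity: 289 − 273 = 16.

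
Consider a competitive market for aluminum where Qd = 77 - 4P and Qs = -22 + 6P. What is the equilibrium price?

Set Qd = Qs: 77 - 4P = -22 + 6P.
99 = 10P, so P* = 9.9.
Q* = 77 − 4(9.9) = 37.4.

P* = 9.9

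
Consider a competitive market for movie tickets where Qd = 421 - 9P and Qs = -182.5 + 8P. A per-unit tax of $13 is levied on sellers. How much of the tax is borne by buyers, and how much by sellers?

Buyers bear 104/17, sellers bear 117/17

Pre-tax equilibrium: P* = 35.5, Q* = 101.5.
Tax on sellers shifts supply to Qs = -182.5 + 8(P − 13) = -286.5 + 8P.
421 - 9P = -286.5 + 8P gives buyer price Pb = 1415/34; sellers receive Ps = 1415/34 − 13 = 973/34.
New quantity: Q = 421 − 9(1415/34) = 1579/34.
Buyer burden = 1415/34 − 35.5 = 104/17; seller burden = 35.5 − 973/34 = 117/17.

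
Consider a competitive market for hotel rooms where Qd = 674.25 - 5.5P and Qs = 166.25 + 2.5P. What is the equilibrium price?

P* = 63.5

Set Qd = Qs: 674.25 - 5.5P = 166.25 + 2.5P.
508 = 8P, so P* = 63.5.
Q* = 674.25 − 5.5(63.5) = 325.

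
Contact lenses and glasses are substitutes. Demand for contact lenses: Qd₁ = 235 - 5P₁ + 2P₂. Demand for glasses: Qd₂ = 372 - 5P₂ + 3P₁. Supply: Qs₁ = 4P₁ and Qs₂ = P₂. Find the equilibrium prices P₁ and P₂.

Market 1: 235 - 5P₁ + 2P₂ = 4P₁ → 9P₁ - 2P₂ = 235.
Market 2: 6P₂ - 3P₁ = 372.
Eliminating P₂: 6×(1) + 2×(2) gives 48P₁ = 2154, so P₁ = 44.875.
Back-substitute into (2): P₂ = (372 + 3×44.875) / 6 = 84.4375.

P₁ = 44.875, P₂ = 84.4375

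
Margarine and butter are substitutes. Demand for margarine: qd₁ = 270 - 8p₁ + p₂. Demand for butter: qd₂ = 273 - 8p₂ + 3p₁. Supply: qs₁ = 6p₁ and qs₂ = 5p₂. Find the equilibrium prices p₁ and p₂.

Market 1: 270 - 8p₁ + p₂ = 6p₁ → 14p₁ - p₂ = 270.
Market 2: 13p₂ - 3p₁ = 273.
Eliminating p₂: 13×(1) + 1×(2) gives 179p₁ = 3783, so p₁ = 3783/179.
Back-substitute into (2): p₂ = (273 + 3×3783/179) / 13 = 4632/179.

p₁ = 3783/179, p₂ = 4632/179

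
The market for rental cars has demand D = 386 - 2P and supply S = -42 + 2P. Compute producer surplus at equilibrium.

Producer surplus = 7396

Equilibrium: 386 - 2P = -42 + 2P gives P* = 107, Q* = 172.
Supply starts at P = 21 (where S = 0).
PS = ½(107 − 21)(172) = 7396.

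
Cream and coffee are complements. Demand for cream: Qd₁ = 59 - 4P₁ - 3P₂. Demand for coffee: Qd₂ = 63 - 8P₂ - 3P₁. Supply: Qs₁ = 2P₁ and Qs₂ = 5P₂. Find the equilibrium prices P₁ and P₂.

Market 1: 59 - 4P₁ - 3P₂ = 2P₁ → 6P₁ + 3P₂ = 59.
Market 2: 13P₂ + 3P₁ = 63.
Eliminating P₂: 13×(1) − 3×(2) gives 69P₁ = 578, so P₁ = 578/69.
Back-substitute into (2): P₂ = (63 − 3×578/69) / 13 = 67/23.

P₁ = 578/69, P₂ = 67/23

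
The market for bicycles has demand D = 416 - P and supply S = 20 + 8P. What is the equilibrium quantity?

Q* = 372

Set D = S: 416 - P = 20 + 8P.
396 = 9P, so P* = 44.
Q* = 416 − 1(44) = 372.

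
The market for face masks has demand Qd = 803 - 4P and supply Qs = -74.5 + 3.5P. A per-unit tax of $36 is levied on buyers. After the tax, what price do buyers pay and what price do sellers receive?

Pre-tax equilibrium: P* = 117, Q* = 335.
Tax on buyers shifts demand to Qd = 803 − 4(P + 36) = 659 - 4P.
659 - 4P = -74.5 + 3.5P gives seller price Ps = 97.8; buyers pay Pb = 97.8 + 36 = 133.8.
New quantity: Q = 803 − 4(133.8) = 267.8.

Buyers pay $133.8, sellers receive $97.8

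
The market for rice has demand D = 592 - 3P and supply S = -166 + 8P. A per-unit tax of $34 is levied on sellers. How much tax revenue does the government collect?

Tax revenue = 116348/11

Pre-tax equilibrium: P* = 758/11, Q* = 4238/11.
Tax on sellers shifts supply to S = -166 + 8(P − 34) = -438 + 8P.
592 - 3P = -438 + 8P gives buyer price Pb = 1030/11; sellers receive Ps = 1030/11 − 34 = 656/11.
New quantity: Q = 592 − 3(1030/11) = 3422/11.
Revenue = 34 × 3422/11 = 116348/11.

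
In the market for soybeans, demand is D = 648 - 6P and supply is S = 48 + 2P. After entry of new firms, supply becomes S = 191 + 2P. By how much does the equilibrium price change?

Original equilibrium: P* = 75, Q* = 198.
New equilibrium: 648 - 6P = 191 + 2P, so 457 = 8P and P' = 57.125; Q' = 648 − 6(57.125) = 305.25.
Change in price: 57.125 − 75 = -17.875.

ΔP = -17.875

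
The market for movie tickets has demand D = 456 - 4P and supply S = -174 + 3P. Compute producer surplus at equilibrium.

Equilibrium: 456 - 4P = -174 + 3P gives P* = 90, Q* = 96.
Supply starts at P = 58 (where S = 0).
PS = ½(90 − 58)(96) = 1536.

Producer surplus = 1536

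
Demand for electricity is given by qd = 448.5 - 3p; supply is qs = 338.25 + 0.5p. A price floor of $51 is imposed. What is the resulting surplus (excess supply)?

Equilibrium price would be p* = 31.5, so the floor at 51 binds.
At p = 51: qd = 295.5, qs = 363.75.
Surplus = 363.75 − 295.5 = 68.25.

Surplus = 68.25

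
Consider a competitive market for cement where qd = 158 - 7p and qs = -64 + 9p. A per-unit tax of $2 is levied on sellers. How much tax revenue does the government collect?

Tax revenue = 106

Pre-tax equilibrium: p* = 13.875, q* = 60.875.
Tax on sellers shifts supply to qs = -64 + 9(p − 2) = -82 + 9p.
158 - 7p = -82 + 9p gives buyer price pb = 15; sellers receive ps = 15 − 2 = 13.
New quantity: q = 158 − 7(15) = 53.
Revenue = 2 × 53 = 106.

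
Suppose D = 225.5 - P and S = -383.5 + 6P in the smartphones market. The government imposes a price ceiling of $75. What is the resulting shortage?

Shortage = 84

Equilibrium price would be P* = 87, so the ceiling at 75 binds.
At P = 75: D = 225.5 − 1(75) = 150.5, S = -383.5 + 6(75) = 66.5.
Shortage = 150.5 − 66.5 = 84.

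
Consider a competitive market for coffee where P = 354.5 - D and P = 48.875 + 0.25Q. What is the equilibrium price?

P* = 110

Set the two price expressions equal: 354.5 - Q = 48.875 + 0.25Q.
305.625 = 1.25Q, so Q* = 244.5.
P* = 354.5 − (1)(244.5) = 110.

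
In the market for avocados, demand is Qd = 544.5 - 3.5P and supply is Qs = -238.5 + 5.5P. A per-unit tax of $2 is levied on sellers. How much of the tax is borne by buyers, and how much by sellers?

Buyers bear 11/9, sellers bear 7/9

Pre-tax equilibrium: P* = 87, Q* = 240.
Tax on sellers shifts supply to Qs = -238.5 + 5.5(P − 2) = -249.5 + 5.5P.
544.5 - 3.5P = -249.5 + 5.5P gives buyer price Pb = 794/9; sellers receive Ps = 794/9 − 2 = 776/9.
New quantity: Q = 544.5 − 3.5(794/9) = 4243/18.
Buyer burden = 794/9 − 87 = 11/9; seller burden = 87 − 776/9 = 7/9.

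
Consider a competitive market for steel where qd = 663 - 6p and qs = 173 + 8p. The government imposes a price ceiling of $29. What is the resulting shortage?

Shortage = 84

Equilibrium price would be p* = 35, so the ceiling at 29 binds.
At p = 29: qd = 663 − 6(29) = 489, qs = 173 + 8(29) = 405.
Shortage = 489 − 405 = 84.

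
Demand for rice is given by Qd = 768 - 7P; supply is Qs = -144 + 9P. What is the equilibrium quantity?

Set Qd = Qs: 768 - 7P = -144 + 9P.
912 = 16P, so P* = 57.
Q* = 768 − 7(57) = 369.

Q* = 369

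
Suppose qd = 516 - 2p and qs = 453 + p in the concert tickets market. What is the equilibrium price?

Set qd = qs: 516 - 2p = 453 + p.
63 = 3p, so p* = 21.
q* = 516 − 2(21) = 474.

p* = 21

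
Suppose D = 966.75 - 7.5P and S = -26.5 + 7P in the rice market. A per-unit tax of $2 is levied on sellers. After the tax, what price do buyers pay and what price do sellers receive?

Pre-tax equilibrium: P* = 68.5, Q* = 453.
Tax on sellers shifts supply to S = -26.5 + 7(P − 2) = -40.5 + 7P.
966.75 - 7.5P = -40.5 + 7P gives buyer price Pb = 4029/58; sellers receive Ps = 4029/58 − 2 = 3913/58.
New quantity: Q = 966.75 − 7.5(4029/58) = 12927/29.

Buyers pay 4029/58, sellers receive 3913/58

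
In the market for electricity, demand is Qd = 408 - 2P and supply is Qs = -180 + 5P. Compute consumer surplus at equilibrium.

Consumer surplus = 14400

Equilibrium: 408 - 2P = -180 + 5P gives P* = 84, Q* = 240.
Demand choke price (Qd = 0): P = 204.
CS = ½(204 − 84)(240) = 14400.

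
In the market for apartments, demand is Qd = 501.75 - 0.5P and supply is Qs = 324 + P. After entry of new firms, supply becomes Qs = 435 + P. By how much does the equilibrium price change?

Original equilibrium: P* = 118.5, Q* = 442.5.
New equilibrium: 501.75 - 0.5P = 435 + P, so 66.75 = 1.5P and P' = 44.5; Q' = 501.75 − 0.5(44.5) = 479.5.
Change in price: 44.5 − 118.5 = -74.

ΔP = -74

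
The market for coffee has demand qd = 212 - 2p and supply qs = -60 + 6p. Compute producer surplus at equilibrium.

Producer surplus = 1728

Equilibrium: 212 - 2p = -60 + 6p gives p* = 34, q* = 144.
Supply starts at p = 10 (where qs = 0).
PS = ½(34 − 10)(144) = 1728.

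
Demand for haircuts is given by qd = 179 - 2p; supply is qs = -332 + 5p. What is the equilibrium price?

p* = 73

Set qd = qs: 179 - 2p = -332 + 5p.
511 = 7p, so p* = 73.
q* = 179 − 2(73) = 33.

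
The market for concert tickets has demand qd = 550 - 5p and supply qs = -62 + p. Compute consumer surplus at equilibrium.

Consumer surplus = 160

Equilibrium: 550 - 5p = -62 + p gives p* = 102, q* = 40.
Demand choke price (qd = 0): p = 110.
CS = ½(110 − 102)(40) = 160.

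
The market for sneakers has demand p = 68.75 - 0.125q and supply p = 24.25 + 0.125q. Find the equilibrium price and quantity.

Set the two price expressions equal: 68.75 - 0.125q = 24.25 + 0.125q.
44.5 = 0.25q, so q* = 178.
p* = 68.75 − (0.125)(178) = 46.5.

p* = 46.5, q* = 178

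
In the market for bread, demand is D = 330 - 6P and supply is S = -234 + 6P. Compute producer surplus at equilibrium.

Equilibrium: 330 - 6P = -234 + 6P gives P* = 47, Q* = 48.
Supply starts at P = 39 (where S = 0).
PS = ½(47 − 39)(48) = 192.

Producer surplus = 192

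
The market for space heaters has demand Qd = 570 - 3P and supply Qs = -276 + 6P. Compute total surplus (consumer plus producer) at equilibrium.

Equilibrium: 570 - 3P = -276 + 6P gives P* = 94, Q* = 288.
Demand choke price: P = 190; supply starts at P = 46.
CS = ½(190 − 94)(288) = 13824; PS = ½(94 − 46)(288) = 6912.

Total surplus = 20736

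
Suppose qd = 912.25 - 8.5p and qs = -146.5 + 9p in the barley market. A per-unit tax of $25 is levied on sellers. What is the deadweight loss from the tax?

Deadweight loss = 19125/14

Pre-tax equilibrium: p* = 60.5, q* = 398.
Tax on sellers shifts supply to qs = -146.5 + 9(p − 25) = -371.5 + 9p.
912.25 - 8.5p = -371.5 + 9p gives buyer price pb = 1027/14; sellers receive ps = 1027/14 − 25 = 677/14.
New quantity: q = 912.25 − 8.5(1027/14) = 2021/7.
DWL = ½ × 25 × (398 − 2021/7) = 19125/14.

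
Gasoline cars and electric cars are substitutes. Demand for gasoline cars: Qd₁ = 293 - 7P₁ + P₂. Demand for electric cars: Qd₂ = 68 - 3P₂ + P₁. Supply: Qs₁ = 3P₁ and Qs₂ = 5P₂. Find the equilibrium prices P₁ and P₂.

P₁ = 2412/79, P₂ = 973/79

Market 1: 293 - 7P₁ + P₂ = 3P₁ → 10P₁ - P₂ = 293.
Market 2: 8P₂ - P₁ = 68.
Eliminating P₂: 8×(1) + 1×(2) gives 79P₁ = 2412, so P₁ = 2412/79.
Back-substitute into (2): P₂ = (68 + 1×2412/79) / 8 = 973/79.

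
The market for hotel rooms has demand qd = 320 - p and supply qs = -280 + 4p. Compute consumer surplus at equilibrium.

Equilibrium: 320 - p = -280 + 4p gives p* = 120, q* = 200.
Demand choke price (qd = 0): p = 320.
CS = ½(320 − 120)(200) = 20000.

Consumer surplus = 20000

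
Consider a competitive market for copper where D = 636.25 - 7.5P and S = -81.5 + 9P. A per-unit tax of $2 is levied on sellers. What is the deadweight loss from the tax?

Deadweight loss = 90/11

Pre-tax equilibrium: P* = 43.5, Q* = 310.
Tax on sellers shifts supply to S = -81.5 + 9(P − 2) = -99.5 + 9P.
636.25 - 7.5P = -99.5 + 9P gives buyer price Pb = 981/22; sellers receive Ps = 981/22 − 2 = 937/22.
New quantity: Q = 636.25 − 7.5(981/22) = 3320/11.
DWL = ½ × 2 × (310 − 3320/11) = 90/11.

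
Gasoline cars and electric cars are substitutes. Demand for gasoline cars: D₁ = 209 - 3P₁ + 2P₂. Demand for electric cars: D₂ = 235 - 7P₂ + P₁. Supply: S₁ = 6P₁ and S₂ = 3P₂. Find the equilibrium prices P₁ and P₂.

Market 1: 209 - 3P₁ + 2P₂ = 6P₁ → 9P₁ - 2P₂ = 209.
Market 2: 10P₂ - P₁ = 235.
Eliminating P₂: 10×(1) + 2×(2) gives 88P₁ = 2560, so P₁ = 320/11.
Back-substitute into (2): P₂ = (235 + 1×320/11) / 10 = 581/22.

P₁ = 320/11, P₂ = 581/22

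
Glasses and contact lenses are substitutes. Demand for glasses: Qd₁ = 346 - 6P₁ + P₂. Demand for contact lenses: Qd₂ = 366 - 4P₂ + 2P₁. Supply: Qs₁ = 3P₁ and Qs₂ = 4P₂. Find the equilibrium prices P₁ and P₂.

Market 1: 346 - 6P₁ + P₂ = 3P₁ → 9P₁ - P₂ = 346.
Market 2: 8P₂ - 2P₁ = 366.
Eliminating P₂: 8×(1) + 1×(2) gives 70P₁ = 3134, so P₁ = 1567/35.
Back-substitute into (2): P₂ = (366 + 2×1567/35) / 8 = 1993/35.

P₁ = 1567/35, P₂ = 1993/35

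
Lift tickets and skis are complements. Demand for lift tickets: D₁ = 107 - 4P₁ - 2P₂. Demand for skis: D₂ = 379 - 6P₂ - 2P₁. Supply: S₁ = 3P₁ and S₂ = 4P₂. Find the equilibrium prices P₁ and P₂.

Market 1: 107 - 4P₁ - 2P₂ = 3P₁ → 7P₁ + 2P₂ = 107.
Market 2: 10P₂ + 2P₁ = 379.
Eliminating P₂: 10×(1) − 2×(2) gives 66P₁ = 312, so P₁ = 52/11.
Back-substitute into (2): P₂ = (379 − 2×52/11) / 10 = 813/22.

P₁ = 52/11, P₂ = 813/22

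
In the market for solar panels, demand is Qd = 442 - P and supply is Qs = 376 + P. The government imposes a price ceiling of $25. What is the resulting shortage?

Shortage = 16

Equilibrium price would be P* = 33, so the ceiling at 25 binds.
At P = 25: Qd = 442 − 1(25) = 417, Qs = 376 + 1(25) = 401.
Shortage = 417 − 401 = 16.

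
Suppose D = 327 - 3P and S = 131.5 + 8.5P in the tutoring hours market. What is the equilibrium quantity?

Set D = S: 327 - 3P = 131.5 + 8.5P.
195.5 = 11.5P, so P* = 17.
Q* = 327 − 3(17) = 276.

Q* = 276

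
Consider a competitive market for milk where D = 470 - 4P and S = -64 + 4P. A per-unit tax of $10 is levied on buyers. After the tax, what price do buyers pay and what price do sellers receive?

Pre-tax equilibrium: P* = 66.75, Q* = 203.
Tax on buyers shifts demand to D = 470 − 4(P + 10) = 430 - 4P.
430 - 4P = -64 + 4P gives seller price Ps = 61.75; buyers pay Pb = 61.75 + 10 = 71.75.
New quantity: Q = 470 − 4(71.75) = 183.

Buyers pay $71.75, sellers receive $61.75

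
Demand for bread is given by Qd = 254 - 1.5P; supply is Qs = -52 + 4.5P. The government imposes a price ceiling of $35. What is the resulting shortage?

Shortage = 96

Equilibrium price would be P* = 51, so the ceiling at 35 binds.
At P = 35: Qd = 254 − 1.5(35) = 201.5, Qs = -52 + 4.5(35) = 105.5.
Shortage = 201.5 − 105.5 = 96.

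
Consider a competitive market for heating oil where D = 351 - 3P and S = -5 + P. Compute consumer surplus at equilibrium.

Equilibrium: 351 - 3P = -5 + P gives P* = 89, Q* = 84.
Demand choke price (D = 0): P = 117.
CS = ½(117 − 89)(84) = 1176.

Consumer surplus = 1176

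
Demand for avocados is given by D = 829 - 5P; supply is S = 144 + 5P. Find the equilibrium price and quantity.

Set D = S: 829 - 5P = 144 + 5P.
685 = 10P, so P* = 68.5.
Q* = 829 − 5(68.5) = 486.5.

P* = 68.5, Q* = 486.5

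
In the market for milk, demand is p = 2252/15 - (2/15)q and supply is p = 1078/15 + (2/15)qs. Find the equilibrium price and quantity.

Set the two price expressions equal: 2252/15 - (2/15)q = 1078/15 + (2/15)q.
1174/15 = (4/15)q, so q* = 293.5.
p* = 2252/15 − (2/15)(293.5) = 111.

p* = 111, q* = 293.5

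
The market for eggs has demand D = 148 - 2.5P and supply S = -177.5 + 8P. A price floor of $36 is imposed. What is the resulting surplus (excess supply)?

Surplus = 52.5

Equilibrium price would be P* = 31, so the floor at 36 binds.
At P = 36: D = 58, S = 110.5.
Surplus = 110.5 − 58 = 52.5.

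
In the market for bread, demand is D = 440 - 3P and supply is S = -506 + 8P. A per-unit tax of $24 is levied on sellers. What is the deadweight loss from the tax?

Pre-tax equilibrium: P* = 86, Q* = 182.
Tax on sellers shifts supply to S = -506 + 8(P − 24) = -698 + 8P.
440 - 3P = -698 + 8P gives buyer price Pb = 1138/11; sellers receive Ps = 1138/11 − 24 = 874/11.
New quantity: Q = 440 − 3(1138/11) = 1426/11.
DWL = ½ × 24 × (182 − 1426/11) = 6912/11.

Deadweight loss = 6912/11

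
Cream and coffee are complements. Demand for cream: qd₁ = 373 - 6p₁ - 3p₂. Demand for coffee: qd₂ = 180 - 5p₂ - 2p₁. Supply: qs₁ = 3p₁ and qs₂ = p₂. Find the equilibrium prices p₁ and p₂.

p₁ = 35.375, p₂ = 437/24

Market 1: 373 - 6p₁ - 3p₂ = 3p₁ → 9p₁ + 3p₂ = 373.
Market 2: 6p₂ + 2p₁ = 180.
Eliminating p₂: 6×(1) − 3×(2) gives 48p₁ = 1698, so p₁ = 35.375.
Back-substitute into (2): p₂ = (180 − 2×35.375) / 6 = 437/24.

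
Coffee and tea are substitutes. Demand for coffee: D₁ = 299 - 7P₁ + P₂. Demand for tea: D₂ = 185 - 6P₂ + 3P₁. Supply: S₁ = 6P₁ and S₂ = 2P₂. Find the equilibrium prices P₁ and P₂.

P₁ = 2577/101, P₂ = 3302/101

Market 1: 299 - 7P₁ + P₂ = 6P₁ → 13P₁ - P₂ = 299.
Market 2: 8P₂ - 3P₁ = 185.
Eliminating P₂: 8×(1) + 1×(2) gives 101P₁ = 2577, so P₁ = 2577/101.
Back-substitute into (2): P₂ = (185 + 3×2577/101) / 8 = 3302/101.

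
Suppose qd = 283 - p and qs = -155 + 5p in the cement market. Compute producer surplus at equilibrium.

Equilibrium: 283 - p = -155 + 5p gives p* = 73, q* = 210.
Supply starts at p = 31 (where qs = 0).
PS = ½(73 − 31)(210) = 4410.

Producer surplus = 4410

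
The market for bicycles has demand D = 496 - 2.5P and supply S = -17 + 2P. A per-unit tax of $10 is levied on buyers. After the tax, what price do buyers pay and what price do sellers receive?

Buyers pay 1066/9, sellers receive 976/9

Pre-tax equilibrium: P* = 114, Q* = 211.
Tax on buyers shifts demand to D = 496 − 2.5(P + 10) = 471 - 2.5P.
471 - 2.5P = -17 + 2P gives seller price Ps = 976/9; buyers pay Pb = 976/9 + 10 = 1066/9.
New quantity: Q = 496 − 2.5(1066/9) = 1799/9.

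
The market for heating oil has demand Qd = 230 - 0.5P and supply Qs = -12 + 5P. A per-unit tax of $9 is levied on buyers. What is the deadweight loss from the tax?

Deadweight loss = 405/22

Pre-tax equilibrium: P* = 44, Q* = 208.
Tax on buyers shifts demand to Qd = 230 − 0.5(P + 9) = 225.5 - 0.5P.
225.5 - 0.5P = -12 + 5P gives seller price Ps = 475/11; buyers pay Pb = 475/11 + 9 = 574/11.
New quantity: Q = 230 − 0.5(574/11) = 2243/11.
DWL = ½ × 9 × (208 − 2243/11) = 405/22.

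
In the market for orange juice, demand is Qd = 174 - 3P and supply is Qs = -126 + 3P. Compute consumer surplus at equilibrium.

Equilibrium: 174 - 3P = -126 + 3P gives P* = 50, Q* = 24.
Demand choke price (Qd = 0): P = 58.
CS = ½(58 − 50)(24) = 96.

Consumer surplus = 96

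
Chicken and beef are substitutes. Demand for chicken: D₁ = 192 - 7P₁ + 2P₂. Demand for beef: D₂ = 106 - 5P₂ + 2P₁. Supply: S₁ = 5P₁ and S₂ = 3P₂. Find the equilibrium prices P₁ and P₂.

P₁ = 19, P₂ = 18

Market 1: 192 - 7P₁ + 2P₂ = 5P₁ → 12P₁ - 2P₂ = 192.
Market 2: 8P₂ - 2P₁ = 106.
Eliminating P₂: 8×(1) + 2×(2) gives 92P₁ = 1748, so P₁ = 19.
Back-substitute into (2): P₂ = (106 + 2×19) / 8 = 18.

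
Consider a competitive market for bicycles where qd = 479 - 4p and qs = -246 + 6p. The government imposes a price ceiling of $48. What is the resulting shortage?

Equilibrium price would be p* = 72.5, so the ceiling at 48 binds.
At p = 48: qd = 479 − 4(48) = 287, qs = -246 + 6(48) = 42.
Shortage = 287 − 42 = 245.

Shortage = 245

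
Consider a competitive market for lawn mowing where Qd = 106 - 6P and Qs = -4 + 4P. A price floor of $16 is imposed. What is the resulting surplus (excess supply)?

Surplus = 50

Equilibrium price would be P* = 11, so the floor at 16 binds.
At P = 16: Qd = 10, Qs = 60.
Surplus = 60 − 10 = 50.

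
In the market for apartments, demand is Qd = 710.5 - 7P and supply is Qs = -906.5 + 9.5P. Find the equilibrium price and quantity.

Set Qd = Qs: 710.5 - 7P = -906.5 + 9.5P.
1617 = 16.5P, so P* = 98.
Q* = 710.5 − 7(98) = 24.5.

P* = 98, Q* = 24.5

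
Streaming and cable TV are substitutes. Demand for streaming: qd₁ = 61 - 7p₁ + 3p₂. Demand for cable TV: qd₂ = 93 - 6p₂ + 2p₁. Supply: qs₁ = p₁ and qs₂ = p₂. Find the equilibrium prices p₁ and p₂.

p₁ = 14.12, p₂ = 17.32

Market 1: 61 - 7p₁ + 3p₂ = p₁ → 8p₁ - 3p₂ = 61.
Market 2: 7p₂ - 2p₁ = 93.
Eliminating p₂: 7×(1) + 3×(2) gives 50p₁ = 706, so p₁ = 14.12.
Back-substitute into (2): p₂ = (93 + 2×14.12) / 7 = 17.32.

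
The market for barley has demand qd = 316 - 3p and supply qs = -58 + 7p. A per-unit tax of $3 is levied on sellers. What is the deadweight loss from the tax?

Deadweight loss = 9.45

Pre-tax equilibrium: p* = 37.4, q* = 203.8.
Tax on sellers shifts supply to qs = -58 + 7(p − 3) = -79 + 7p.
316 - 3p = -79 + 7p gives buyer price pb = 39.5; sellers receive ps = 39.5 − 3 = 36.5.
New quantity: q = 316 − 3(39.5) = 197.5.
DWL = ½ × 3 × (203.8 − 197.5) = 9.45.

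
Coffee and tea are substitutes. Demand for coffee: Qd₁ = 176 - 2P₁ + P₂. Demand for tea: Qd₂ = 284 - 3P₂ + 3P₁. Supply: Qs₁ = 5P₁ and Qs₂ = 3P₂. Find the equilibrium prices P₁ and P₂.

Market 1: 176 - 2P₁ + P₂ = 5P₁ → 7P₁ - P₂ = 176.
Market 2: 6P₂ - 3P₁ = 284.
Eliminating P₂: 6×(1) + 1×(2) gives 39P₁ = 1340, so P₁ = 1340/39.
Back-substitute into (2): P₂ = (284 + 3×1340/39) / 6 = 2516/39.

P₁ = 1340/39, P₂ = 2516/39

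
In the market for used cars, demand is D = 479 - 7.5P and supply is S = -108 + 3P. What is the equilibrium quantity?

Set D = S: 479 - 7.5P = -108 + 3P.
587 = 10.5P, so P* = 1174/21.
Q* = 479 − 7.5(1174/21) = 418/7.

Q* = 418/7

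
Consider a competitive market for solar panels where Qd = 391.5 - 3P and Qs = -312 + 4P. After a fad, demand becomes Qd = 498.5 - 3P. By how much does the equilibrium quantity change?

ΔQ = 428/7

Original equilibrium: P* = 100.5, Q* = 90.
New equilibrium: 498.5 - 3P = -312 + 4P, so 810.5 = 7P and P' = 1621/14; Q' = 498.5 − 3(1621/14) = 1058/7.
Change in quantity: 1058/7 − 90 = 428/7.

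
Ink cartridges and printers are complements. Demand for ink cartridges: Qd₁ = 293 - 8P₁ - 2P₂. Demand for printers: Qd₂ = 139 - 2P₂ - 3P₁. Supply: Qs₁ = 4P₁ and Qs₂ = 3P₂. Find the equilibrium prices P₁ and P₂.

P₁ = 1187/54, P₂ = 263/18

Market 1: 293 - 8P₁ - 2P₂ = 4P₁ → 12P₁ + 2P₂ = 293.
Market 2: 5P₂ + 3P₁ = 139.
Eliminating P₂: 5×(1) − 2×(2) gives 54P₁ = 1187, so P₁ = 1187/54.
Back-substitute into (2): P₂ = (139 − 3×1187/54) / 5 = 263/18.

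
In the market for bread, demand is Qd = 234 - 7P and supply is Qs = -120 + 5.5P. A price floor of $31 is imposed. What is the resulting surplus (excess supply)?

Equilibrium price would be P* = 28.32, so the floor at 31 binds.
At P = 31: Qd = 17, Qs = 50.5.
Surplus = 50.5 − 17 = 33.5.

Surplus = 33.5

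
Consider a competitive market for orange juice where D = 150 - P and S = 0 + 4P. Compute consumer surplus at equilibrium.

Consumer surplus = 7200

Equilibrium: 150 - P = 0 + 4P gives P* = 30, Q* = 120.
Demand choke price (D = 0): P = 150.
CS = ½(150 − 30)(120) = 7200.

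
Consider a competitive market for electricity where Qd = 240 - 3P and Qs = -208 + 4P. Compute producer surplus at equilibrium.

Equilibrium: 240 - 3P = -208 + 4P gives P* = 64, Q* = 48.
Supply starts at P = 52 (where Qs = 0).
PS = ½(64 − 52)(48) = 288.

Producer surplus = 288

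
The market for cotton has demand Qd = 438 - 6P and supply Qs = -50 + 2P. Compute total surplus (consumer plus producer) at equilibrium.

Total surplus = 1728

Equilibrium: 438 - 6P = -50 + 2P gives P* = 61, Q* = 72.
Demand choke price: P = 73; supply starts at P = 25.
CS = ½(73 − 61)(72) = 432; PS = ½(61 − 25)(72) = 1296.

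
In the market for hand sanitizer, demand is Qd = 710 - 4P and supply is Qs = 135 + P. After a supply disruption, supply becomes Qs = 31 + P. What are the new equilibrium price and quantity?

P' = 135.8, Q' = 166.8

Original equilibrium: P* = 115, Q* = 250.
New equilibrium: 710 - 4P = 31 + P, so 679 = 5P and P' = 135.8; Q' = 710 − 4(135.8) = 166.8.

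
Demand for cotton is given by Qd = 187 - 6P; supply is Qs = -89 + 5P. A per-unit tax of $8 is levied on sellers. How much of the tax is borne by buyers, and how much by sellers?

Buyers bear 40/11, sellers bear 48/11

Pre-tax equilibrium: P* = 276/11, Q* = 401/11.
Tax on sellers shifts supply to Qs = -89 + 5(P − 8) = -129 + 5P.
187 - 6P = -129 + 5P gives buyer price Pb = 316/11; sellers receive Ps = 316/11 − 8 = 228/11.
New quantity: Q = 187 − 6(316/11) = 161/11.
Buyer burden = 316/11 − 276/11 = 40/11; seller burden = 276/11 − 228/11 = 48/11.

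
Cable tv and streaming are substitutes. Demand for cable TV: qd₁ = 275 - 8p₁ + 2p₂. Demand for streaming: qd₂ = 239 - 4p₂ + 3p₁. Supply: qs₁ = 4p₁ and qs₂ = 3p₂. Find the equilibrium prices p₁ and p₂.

Market 1: 275 - 8p₁ + 2p₂ = 4p₁ → 12p₁ - 2p₂ = 275.
Market 2: 7p₂ - 3p₁ = 239.
Eliminating p₂: 7×(1) + 2×(2) gives 78p₁ = 2403, so p₁ = 801/26.
Back-substitute into (2): p₂ = (239 + 3×801/26) / 7 = 1231/26.

p₁ = 801/26, p₂ = 1231/26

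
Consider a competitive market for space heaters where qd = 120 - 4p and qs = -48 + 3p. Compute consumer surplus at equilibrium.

Equilibrium: 120 - 4p = -48 + 3p gives p* = 24, q* = 24.
Demand choke price (qd = 0): p = 30.
CS = ½(30 − 24)(24) = 72.

Consumer surplus = 72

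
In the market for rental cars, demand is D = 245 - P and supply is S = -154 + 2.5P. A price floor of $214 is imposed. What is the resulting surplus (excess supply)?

Surplus = 350

Equilibrium price would be P* = 114, so the floor at 214 binds.
At P = 214: D = 31, S = 381.
Surplus = 381 − 31 = 350.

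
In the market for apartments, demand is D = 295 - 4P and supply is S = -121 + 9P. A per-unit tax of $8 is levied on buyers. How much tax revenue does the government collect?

Tax revenue = 15064/13

Pre-tax equilibrium: P* = 32, Q* = 167.
Tax on buyers shifts demand to D = 295 − 4(P + 8) = 263 - 4P.
263 - 4P = -121 + 9P gives seller price Ps = 384/13; buyers pay Pb = 384/13 + 8 = 488/13.
New quantity: Q = 295 − 4(488/13) = 1883/13.
Revenue = 8 × 1883/13 = 15064/13.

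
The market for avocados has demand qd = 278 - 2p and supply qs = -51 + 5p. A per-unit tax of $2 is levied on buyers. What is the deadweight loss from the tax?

Pre-tax equilibrium: p* = 47, q* = 184.
Tax on buyers shifts demand to qd = 278 − 2(p + 2) = 274 - 2p.
274 - 2p = -51 + 5p gives seller price ps = 325/7; buyers pay pb = 325/7 + 2 = 339/7.
New quantity: q = 278 − 2(339/7) = 1268/7.
DWL = ½ × 2 × (184 − 1268/7) = 20/7.

Deadweight loss = 20/7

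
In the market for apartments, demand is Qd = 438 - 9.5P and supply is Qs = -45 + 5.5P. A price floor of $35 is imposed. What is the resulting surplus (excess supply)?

Equilibrium price would be P* = 32.2, so the floor at 35 binds.
At P = 35: Qd = 105.5, Qs = 147.5.
Surplus = 147.5 − 105.5 = 42.

Surplus = 42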